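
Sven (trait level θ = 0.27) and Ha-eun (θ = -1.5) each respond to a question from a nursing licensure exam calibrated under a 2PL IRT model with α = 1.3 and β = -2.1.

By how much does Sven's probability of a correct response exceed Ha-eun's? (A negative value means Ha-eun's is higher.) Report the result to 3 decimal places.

P(θ) = 1 / (1 + exp(−α(θ − β)))
P(Sven) = 0.9561  [exponent 3.0810]
P(Ha-eun) = 0.6857  [exponent 0.7800]
Difference = 0.9561 − 0.6857 = 0.2704

0.270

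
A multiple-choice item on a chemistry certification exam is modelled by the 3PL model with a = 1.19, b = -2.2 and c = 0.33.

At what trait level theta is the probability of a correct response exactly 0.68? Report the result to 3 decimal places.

-2.125

P(theta) = c + (1 − c) · 1 / (1 + exp(−a(theta − b)))
Remove guessing floor: (0.68 − 0.33)/(1 − 0.33) = 0.5224
logit = ln(0.5224/0.4776) = 0.0896
theta = b + logit/(a) = -2.2 + 0.0896/1.1900 = -2.1247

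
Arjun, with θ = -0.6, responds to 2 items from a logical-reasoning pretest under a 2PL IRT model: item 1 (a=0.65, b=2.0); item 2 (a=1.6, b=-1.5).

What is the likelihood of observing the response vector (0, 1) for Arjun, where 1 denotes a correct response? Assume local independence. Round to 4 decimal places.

0.6825

P(θ) = 1 / (1 + exp(−a(θ − b)))
P_1 = 1/(1+e^{1.6900}) = 0.1558
P_2 = 1/(1+e^{-1.4400}) = 0.8085
L = (1−P_1) × P_2 = 0.8442 × 0.8085 = 0.68252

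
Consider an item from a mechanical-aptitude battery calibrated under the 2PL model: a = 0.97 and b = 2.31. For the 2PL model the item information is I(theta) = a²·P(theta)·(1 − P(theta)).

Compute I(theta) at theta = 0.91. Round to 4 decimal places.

0.1531

P = 1/(1+e^{1.3580}) = 0.2046
P(1−P) = 0.2046 × 0.7954 = 0.1627
I = a² × P(1−P) = 0.97² × 0.1627 = 0.15310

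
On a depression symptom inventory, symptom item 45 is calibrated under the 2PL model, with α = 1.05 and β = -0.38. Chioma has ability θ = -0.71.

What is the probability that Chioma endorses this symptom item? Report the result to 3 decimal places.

0.414

P(θ) = 1 / (1 + exp(−α(θ − β)))
Exponent: 1.05 × (-0.71 − (-0.38)) = -0.3465
1/(1 + e^{0.3465}) = 0.4142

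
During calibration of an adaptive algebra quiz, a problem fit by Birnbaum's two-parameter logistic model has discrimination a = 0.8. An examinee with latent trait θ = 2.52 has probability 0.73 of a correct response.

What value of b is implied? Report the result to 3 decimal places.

P(θ) = 1 / (1 + exp(−a(θ − b)))
logit(0.73) = ln(0.73/0.27) = 0.9946
b = θ − logit/(a) = 2.52 − 0.9946/0.8000 = 1.2767

1.277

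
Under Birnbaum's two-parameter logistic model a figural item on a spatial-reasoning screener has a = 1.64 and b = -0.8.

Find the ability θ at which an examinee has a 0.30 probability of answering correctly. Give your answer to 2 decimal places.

-1.32

P(θ) = 1 / (1 + exp(−a(θ − b)))
logit = ln(0.3000/0.7000) = -0.8473
θ = b + logit/(a) = -0.8 + (-0.8473)/1.6400 = -1.3166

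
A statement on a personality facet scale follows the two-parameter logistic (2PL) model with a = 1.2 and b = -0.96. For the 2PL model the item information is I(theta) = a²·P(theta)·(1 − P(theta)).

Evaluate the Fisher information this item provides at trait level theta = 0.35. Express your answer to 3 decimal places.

0.205

P = 1/(1+e^{-1.5720}) = 0.8281
P(1−P) = 0.8281 × 0.1719 = 0.1424
I = a² × P(1−P) = 1.2² × 0.1424 = 0.20501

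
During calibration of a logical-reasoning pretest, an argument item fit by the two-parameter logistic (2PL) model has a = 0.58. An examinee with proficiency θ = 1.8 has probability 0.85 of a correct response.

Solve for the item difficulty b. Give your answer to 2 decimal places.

-1.19

P(θ) = 1 / (1 + exp(−a(θ − b)))
logit(0.85) = ln(0.85/0.15) = 1.7346
b = θ − logit/(a) = 1.8 − 1.7346/0.5800 = -1.1907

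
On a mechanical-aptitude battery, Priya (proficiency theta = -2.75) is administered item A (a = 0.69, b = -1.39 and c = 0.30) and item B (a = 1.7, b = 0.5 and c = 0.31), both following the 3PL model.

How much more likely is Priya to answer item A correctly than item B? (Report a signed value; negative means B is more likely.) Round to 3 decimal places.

P(theta) = c + (1 − c) · 1 / (1 + exp(−a(theta − b)))
P_A = 0.4969
P_B = 0.3127
P_A − P_B = 0.1841

0.184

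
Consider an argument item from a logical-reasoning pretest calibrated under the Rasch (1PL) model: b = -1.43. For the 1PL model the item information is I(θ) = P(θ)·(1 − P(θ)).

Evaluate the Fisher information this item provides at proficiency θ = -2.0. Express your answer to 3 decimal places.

0.231

P = 1/(1+e^{0.5700}) = 0.3612
P(1−P) = 0.3612 × 0.6388 = 0.2307
I = P(1−P) = 0.23074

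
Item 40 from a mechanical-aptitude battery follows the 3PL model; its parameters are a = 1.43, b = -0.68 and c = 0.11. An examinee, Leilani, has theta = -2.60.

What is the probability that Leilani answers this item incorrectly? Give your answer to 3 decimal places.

P(theta) = c + (1 − c) · 1 / (1 + exp(−a(theta − b)))
Exponent: 1.43 × (-2.60 − (-0.68)) = -2.7456
1/(1 + e^{2.7456}) = 0.0603
P = 0.11 + 0.89 × 0.0603 = 0.1637
P(incorrect) = 1 − 0.1637 = 0.8363

0.836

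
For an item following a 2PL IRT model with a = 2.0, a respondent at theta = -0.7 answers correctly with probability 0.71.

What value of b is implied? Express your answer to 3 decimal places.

-1.148

P(theta) = 1 / (1 + exp(−a(theta − b)))
logit(0.71) = ln(0.71/0.29) = 0.8954
b = theta − logit/(a) = -0.7 − 0.8954/2.0000 = -1.1477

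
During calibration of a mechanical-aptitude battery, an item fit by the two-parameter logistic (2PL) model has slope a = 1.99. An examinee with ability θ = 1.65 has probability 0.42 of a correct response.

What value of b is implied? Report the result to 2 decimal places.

P(θ) = 1 / (1 + exp(−a(θ − b)))
logit(0.42) = ln(0.42/0.58) = -0.3228
b = θ − logit/(a) = 1.65 − (-0.3228)/1.9900 = 1.8122

1.81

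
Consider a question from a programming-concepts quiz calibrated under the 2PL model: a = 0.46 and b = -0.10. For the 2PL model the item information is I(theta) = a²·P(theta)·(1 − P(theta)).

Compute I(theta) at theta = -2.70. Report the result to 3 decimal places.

0.038

P = 1/(1+e^{1.1960}) = 0.2322
P(1−P) = 0.2322 × 0.7678 = 0.1783
I = a² × P(1−P) = 0.46² × 0.1783 = 0.03772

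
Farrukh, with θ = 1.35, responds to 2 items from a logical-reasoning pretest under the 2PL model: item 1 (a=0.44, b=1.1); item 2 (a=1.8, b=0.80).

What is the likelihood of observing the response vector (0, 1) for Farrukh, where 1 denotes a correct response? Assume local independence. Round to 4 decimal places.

0.3445

P(θ) = 1 / (1 + exp(−a(θ − b)))
P_1 = 1/(1+e^{-0.1100}) = 0.5275
P_2 = 1/(1+e^{-0.9900}) = 0.7291
L = (1−P_1) × P_2 = 0.4725 × 0.7291 = 0.34451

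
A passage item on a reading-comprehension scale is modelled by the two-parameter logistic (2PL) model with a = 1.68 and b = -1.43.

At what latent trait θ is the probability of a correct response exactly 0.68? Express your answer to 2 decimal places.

P(θ) = 1 / (1 + exp(−a(θ − b)))
logit = ln(0.6800/0.3200) = 0.7538
θ = b + logit/(a) = -1.43 + 0.7538/1.6800 = -0.9813

-0.98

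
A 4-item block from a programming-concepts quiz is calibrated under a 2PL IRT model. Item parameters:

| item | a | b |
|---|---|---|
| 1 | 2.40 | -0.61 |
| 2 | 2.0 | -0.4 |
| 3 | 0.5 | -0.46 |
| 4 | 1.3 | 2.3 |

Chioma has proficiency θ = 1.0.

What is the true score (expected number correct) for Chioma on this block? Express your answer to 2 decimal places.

2.75

P(θ) = 1 / (1 + exp(−a(θ − b)))
P_1 = 1/(1+e^{-3.8640}) = 0.9794
P_2 = 1/(1+e^{-2.8000}) = 0.9427
P_3 = 1/(1+e^{-0.7300}) = 0.6748
P_4 = 1/(1+e^{1.6900}) = 0.1558
E[score] = 0.9794 + 0.9427 + 0.6748 + 0.1558 = 2.7527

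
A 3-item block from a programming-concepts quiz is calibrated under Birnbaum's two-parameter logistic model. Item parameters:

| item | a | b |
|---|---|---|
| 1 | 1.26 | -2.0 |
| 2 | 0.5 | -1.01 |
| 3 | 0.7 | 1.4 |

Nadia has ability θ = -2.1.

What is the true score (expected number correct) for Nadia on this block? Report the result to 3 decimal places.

P(θ) = 1 / (1 + exp(−a(θ − b)))
P_1 = 1/(1+e^{0.1260}) = 0.4685
P_2 = 1/(1+e^{0.5450}) = 0.3670
P_3 = 1/(1+e^{2.4500}) = 0.0794
E[score] = 0.4685 + 0.3670 + 0.0794 = 0.9150

0.915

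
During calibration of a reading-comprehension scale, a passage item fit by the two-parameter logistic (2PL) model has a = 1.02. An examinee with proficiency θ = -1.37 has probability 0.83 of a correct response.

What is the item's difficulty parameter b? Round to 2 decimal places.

-2.92

P(θ) = 1 / (1 + exp(−a(θ − b)))
logit(0.83) = ln(0.83/0.17) = 1.5856
b = θ − logit/(a) = -1.37 − 1.5856/1.0200 = -2.9245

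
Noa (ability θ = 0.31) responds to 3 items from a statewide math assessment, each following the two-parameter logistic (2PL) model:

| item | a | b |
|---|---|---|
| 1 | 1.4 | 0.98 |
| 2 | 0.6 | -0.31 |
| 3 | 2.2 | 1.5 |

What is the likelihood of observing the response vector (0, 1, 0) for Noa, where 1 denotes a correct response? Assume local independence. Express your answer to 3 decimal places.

0.397

P(θ) = 1 / (1 + exp(−a(θ − b)))
P_1 = 1/(1+e^{0.9380}) = 0.2813
P_2 = 1/(1+e^{-0.3720}) = 0.5919
P_3 = 1/(1+e^{2.6180}) = 0.0680
L = (1−P_1) × P_2 × (1−P_3) = 0.7187 × 0.5919 × 0.9320 = 0.39650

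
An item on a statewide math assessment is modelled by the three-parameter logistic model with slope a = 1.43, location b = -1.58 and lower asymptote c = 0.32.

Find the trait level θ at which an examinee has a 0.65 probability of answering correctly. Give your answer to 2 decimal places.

P(θ) = c + (1 − c) · 1 / (1 + exp(−a(θ − b)))
Remove guessing floor: (0.65 − 0.32)/(1 − 0.32) = 0.4853
logit = ln(0.4853/0.5147) = -0.0588
θ = b + logit/(a) = -1.58 + (-0.0588)/1.4300 = -1.6211

-1.62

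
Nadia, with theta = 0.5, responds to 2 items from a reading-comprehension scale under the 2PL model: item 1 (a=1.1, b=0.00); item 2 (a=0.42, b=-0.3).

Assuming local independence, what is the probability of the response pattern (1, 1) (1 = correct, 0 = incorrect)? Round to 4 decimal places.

P(theta) = 1 / (1 + exp(−a(theta − b)))
P_1 = 1/(1+e^{-0.5500}) = 0.6341
P_2 = 1/(1+e^{-0.3360}) = 0.5832
L = P_1 × P_2 = 0.6341 × 0.5832 = 0.36984

0.3698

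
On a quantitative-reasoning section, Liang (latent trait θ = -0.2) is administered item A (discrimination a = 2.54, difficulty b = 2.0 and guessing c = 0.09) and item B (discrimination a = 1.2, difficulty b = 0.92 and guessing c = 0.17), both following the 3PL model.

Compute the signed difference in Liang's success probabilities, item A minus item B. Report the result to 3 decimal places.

-0.248

P(θ) = c + (1 − c) · 1 / (1 + exp(−a(θ − b)))
P_A = 0.0934
P_B = 0.3417
P_A − P_B = -0.2483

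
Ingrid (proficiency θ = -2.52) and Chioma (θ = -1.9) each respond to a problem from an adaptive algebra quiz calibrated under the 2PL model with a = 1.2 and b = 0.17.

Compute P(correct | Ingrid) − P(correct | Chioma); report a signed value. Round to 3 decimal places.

P(θ) = 1 / (1 + exp(−a(θ − b)))
P(Ingrid) = 0.0381  [exponent -3.2280]
P(Chioma) = 0.0770  [exponent -2.4840]
Difference = 0.0381 − 0.0770 = -0.0389

-0.039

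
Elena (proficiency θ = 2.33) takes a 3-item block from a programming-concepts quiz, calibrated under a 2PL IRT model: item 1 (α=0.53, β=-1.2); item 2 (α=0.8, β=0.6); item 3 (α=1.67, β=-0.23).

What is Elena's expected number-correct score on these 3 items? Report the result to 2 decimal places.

P(θ) = 1 / (1 + exp(−α(θ − β)))
P_1 = 1/(1+e^{-1.8709}) = 0.8666
P_2 = 1/(1+e^{-1.3840}) = 0.7996
P_3 = 1/(1+e^{-4.2752}) = 0.9863
E[score] = 0.8666 + 0.7996 + 0.9863 = 2.6525

2.65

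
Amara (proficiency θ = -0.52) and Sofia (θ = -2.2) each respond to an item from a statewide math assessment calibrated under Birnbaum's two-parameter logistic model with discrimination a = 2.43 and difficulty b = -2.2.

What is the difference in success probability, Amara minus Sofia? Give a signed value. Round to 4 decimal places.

P(θ) = 1 / (1 + exp(−a(θ − b)))
P(Amara) = 0.9834  [exponent 4.0824]
P(Sofia) = 0.5000  [exponent 0.0000]
Difference = 0.9834 − 0.5000 = 0.4834

0.4834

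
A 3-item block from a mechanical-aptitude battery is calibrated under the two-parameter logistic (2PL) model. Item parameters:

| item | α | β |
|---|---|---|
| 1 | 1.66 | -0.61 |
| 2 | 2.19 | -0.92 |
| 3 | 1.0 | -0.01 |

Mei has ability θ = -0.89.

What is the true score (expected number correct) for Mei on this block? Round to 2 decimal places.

1.20

P(θ) = 1 / (1 + exp(−α(θ − β)))
P_1 = 1/(1+e^{0.4648}) = 0.3858
P_2 = 1/(1+e^{-0.0657}) = 0.5164
P_3 = 1/(1+e^{0.8800}) = 0.2932
E[score] = 0.3858 + 0.5164 + 0.2932 = 1.1954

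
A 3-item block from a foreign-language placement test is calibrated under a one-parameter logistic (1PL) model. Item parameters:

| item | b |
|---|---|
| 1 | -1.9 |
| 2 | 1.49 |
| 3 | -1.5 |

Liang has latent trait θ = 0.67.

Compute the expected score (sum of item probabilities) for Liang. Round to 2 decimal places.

2.13

P(θ) = 1 / (1 + exp(−(θ − b)))
P_1 = 1/(1+e^{-2.5700}) = 0.9289
P_2 = 1/(1+e^{0.8200}) = 0.3058
P_3 = 1/(1+e^{-2.1700}) = 0.8975
E[score] = 0.9289 + 0.3058 + 0.8975 = 2.1322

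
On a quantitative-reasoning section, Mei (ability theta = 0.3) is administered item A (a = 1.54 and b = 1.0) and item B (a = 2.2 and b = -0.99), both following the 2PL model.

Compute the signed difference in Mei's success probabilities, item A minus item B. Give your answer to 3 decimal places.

-0.691

P(theta) = 1 / (1 + exp(−a(theta − b)))
P_A = 0.2539
P_B = 0.9447
P_A − P_B = -0.6908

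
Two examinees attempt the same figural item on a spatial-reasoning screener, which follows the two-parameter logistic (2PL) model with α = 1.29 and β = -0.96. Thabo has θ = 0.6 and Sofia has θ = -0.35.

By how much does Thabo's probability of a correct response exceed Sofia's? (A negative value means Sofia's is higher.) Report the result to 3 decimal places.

P(θ) = 1 / (1 + exp(−α(θ − β)))
P(Thabo) = 0.8821  [exponent 2.0124]
P(Sofia) = 0.6872  [exponent 0.7869]
Difference = 0.8821 − 0.6872 = 0.1949

0.195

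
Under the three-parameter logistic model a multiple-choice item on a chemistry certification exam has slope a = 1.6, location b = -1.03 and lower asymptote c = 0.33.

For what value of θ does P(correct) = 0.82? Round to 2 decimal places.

P(θ) = c + (1 − c) · 1 / (1 + exp(−a(θ − b)))
Remove guessing floor: (0.82 − 0.33)/(1 − 0.33) = 0.7313
logit = ln(0.7313/0.2687) = 1.0014
θ = b + logit/(a) = -1.03 + 1.0014/1.6000 = -0.4041

-0.40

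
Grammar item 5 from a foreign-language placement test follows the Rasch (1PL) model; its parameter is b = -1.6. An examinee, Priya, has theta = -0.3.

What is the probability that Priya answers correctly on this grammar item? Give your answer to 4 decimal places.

P(theta) = 1 / (1 + exp(−(theta − b)))
Exponent: (-0.3 − (-1.6)) = 1.3000
1/(1 + e^{-1.3000}) = 0.7858
P = 0.7858

0.7858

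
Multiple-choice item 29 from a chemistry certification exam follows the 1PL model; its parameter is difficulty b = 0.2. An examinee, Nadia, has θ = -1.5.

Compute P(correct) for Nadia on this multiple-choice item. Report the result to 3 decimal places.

0.154

P(θ) = 1 / (1 + exp(−(θ − b)))
Exponent: (-1.5 − 0.2) = -1.7000
1/(1 + e^{1.7000}) = 0.1545
P = 0.1545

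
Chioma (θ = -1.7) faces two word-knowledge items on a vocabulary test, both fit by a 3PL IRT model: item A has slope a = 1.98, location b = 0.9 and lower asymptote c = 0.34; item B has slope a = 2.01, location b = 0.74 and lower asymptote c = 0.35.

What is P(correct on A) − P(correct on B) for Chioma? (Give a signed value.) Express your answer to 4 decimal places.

P(θ) = c + (1 − c) · 1 / (1 + exp(−a(θ − b)))
P_A = 0.3438
P_B = 0.3548
P_A − P_B = -0.0110

-0.0110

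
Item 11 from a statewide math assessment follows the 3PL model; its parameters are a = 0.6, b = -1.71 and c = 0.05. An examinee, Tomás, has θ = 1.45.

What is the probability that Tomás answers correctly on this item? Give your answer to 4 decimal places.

0.8760

P(θ) = c + (1 − c) · 1 / (1 + exp(−a(θ − b)))
Exponent: 0.6 × (1.45 − (-1.71)) = 1.8960
1/(1 + e^{-1.8960}) = 0.8694
P = 0.05 + 0.95 × 0.8694 = 0.8760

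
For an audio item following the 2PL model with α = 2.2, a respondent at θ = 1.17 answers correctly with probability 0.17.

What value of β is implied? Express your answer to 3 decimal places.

P(θ) = 1 / (1 + exp(−α(θ − β)))
logit(0.17) = ln(0.17/0.83) = -1.5856
β = θ − logit/(α) = 1.17 − (-1.5856)/2.2000 = 1.8907

1.891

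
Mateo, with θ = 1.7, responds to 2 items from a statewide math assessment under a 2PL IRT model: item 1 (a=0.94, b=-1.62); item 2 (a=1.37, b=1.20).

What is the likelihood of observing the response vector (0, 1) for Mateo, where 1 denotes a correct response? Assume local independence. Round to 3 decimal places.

0.028

P(θ) = 1 / (1 + exp(−a(θ − b)))
P_1 = 1/(1+e^{-3.1208}) = 0.9577
P_2 = 1/(1+e^{-0.6850}) = 0.6649
L = (1−P_1) × P_2 = 0.0423 × 0.6649 = 0.02809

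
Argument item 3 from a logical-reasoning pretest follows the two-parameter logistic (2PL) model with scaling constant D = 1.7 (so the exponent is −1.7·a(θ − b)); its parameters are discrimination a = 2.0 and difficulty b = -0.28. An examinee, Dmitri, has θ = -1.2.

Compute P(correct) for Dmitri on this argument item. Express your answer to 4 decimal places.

P(θ) = 1 / (1 + exp(−D·a(θ − b)))
Exponent: 1.7 × 2.0 × (-1.2 − (-0.28)) = -3.1280
1/(1 + e^{3.1280}) = 0.0420
P = 0.0420

0.0420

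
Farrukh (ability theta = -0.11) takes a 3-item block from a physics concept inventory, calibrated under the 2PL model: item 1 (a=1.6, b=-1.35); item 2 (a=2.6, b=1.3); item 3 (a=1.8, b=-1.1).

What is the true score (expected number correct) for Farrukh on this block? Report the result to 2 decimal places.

1.76

P(theta) = 1 / (1 + exp(−a(theta − b)))
P_1 = 1/(1+e^{-1.9840}) = 0.8791
P_2 = 1/(1+e^{3.6660}) = 0.0249
P_3 = 1/(1+e^{-1.7820}) = 0.8559
E[score] = 0.8791 + 0.0249 + 0.8559 = 1.7600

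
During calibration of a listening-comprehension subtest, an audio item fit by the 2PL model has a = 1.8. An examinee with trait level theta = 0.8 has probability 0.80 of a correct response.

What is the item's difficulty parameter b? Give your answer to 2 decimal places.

P(theta) = 1 / (1 + exp(−a(theta − b)))
logit(0.80) = ln(0.80/0.20) = 1.3863
b = theta − logit/(a) = 0.8 − 1.3863/1.8000 = 0.0298

0.03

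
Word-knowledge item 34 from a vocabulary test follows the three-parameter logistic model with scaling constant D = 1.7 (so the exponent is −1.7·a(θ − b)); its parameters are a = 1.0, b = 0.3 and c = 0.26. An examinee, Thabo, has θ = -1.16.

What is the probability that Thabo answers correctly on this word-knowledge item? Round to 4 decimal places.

P(θ) = c + (1 − c) · 1 / (1 + exp(−D·a(θ − b)))
Exponent: 1.7 × 1.0 × (-1.16 − 0.3) = -2.4820
1/(1 + e^{2.4820}) = 0.0771
P = 0.26 + 0.74 × 0.0771 = 0.3171

0.3171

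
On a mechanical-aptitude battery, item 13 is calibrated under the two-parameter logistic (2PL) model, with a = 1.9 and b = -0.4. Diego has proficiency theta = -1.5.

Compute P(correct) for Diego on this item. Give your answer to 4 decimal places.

0.1101

P(theta) = 1 / (1 + exp(−a(theta − b)))
Exponent: 1.9 × (-1.5 − (-0.4)) = -2.0900
1/(1 + e^{2.0900}) = 0.1101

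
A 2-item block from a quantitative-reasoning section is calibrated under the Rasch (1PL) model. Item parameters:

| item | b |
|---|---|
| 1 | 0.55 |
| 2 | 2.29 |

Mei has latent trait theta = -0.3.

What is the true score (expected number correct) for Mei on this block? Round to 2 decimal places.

P(theta) = 1 / (1 + exp(−(theta − b)))
P_1 = 1/(1+e^{0.8500}) = 0.2994
P_2 = 1/(1+e^{2.5900}) = 0.0698
E[score] = 0.2994 + 0.0698 = 0.3692

0.37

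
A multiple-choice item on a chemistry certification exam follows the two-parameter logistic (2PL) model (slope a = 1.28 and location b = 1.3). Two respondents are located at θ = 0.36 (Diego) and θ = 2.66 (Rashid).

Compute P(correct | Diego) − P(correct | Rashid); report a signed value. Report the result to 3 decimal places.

P(θ) = 1 / (1 + exp(−a(θ − b)))
P(Diego) = 0.2309  [exponent -1.2032]
P(Rashid) = 0.8508  [exponent 1.7408]
Difference = 0.2309 − 0.8508 = -0.6199

-0.620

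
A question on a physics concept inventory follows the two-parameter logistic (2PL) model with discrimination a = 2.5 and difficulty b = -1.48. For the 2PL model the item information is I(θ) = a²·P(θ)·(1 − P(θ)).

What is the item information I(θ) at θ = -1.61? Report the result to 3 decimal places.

1.522

P = 1/(1+e^{0.3250}) = 0.4195
P(1−P) = 0.4195 × 0.5805 = 0.2435
I = a² × P(1−P) = 2.5² × 0.2435 = 1.52196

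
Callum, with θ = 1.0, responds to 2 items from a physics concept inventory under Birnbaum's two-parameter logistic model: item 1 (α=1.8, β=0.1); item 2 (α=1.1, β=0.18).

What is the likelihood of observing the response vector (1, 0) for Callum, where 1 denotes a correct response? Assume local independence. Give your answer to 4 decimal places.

0.2410

P(θ) = 1 / (1 + exp(−α(θ − β)))
P_1 = 1/(1+e^{-1.6200}) = 0.8348
P_2 = 1/(1+e^{-0.9020}) = 0.7114
L = P_1 × (1−P_2) = 0.8348 × 0.2886 = 0.24095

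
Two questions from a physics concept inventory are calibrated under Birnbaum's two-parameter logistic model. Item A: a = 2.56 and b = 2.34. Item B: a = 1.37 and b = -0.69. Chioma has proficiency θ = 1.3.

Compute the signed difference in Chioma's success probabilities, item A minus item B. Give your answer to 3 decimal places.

-0.873

P(θ) = 1 / (1 + exp(−a(θ − b)))
P_A = 0.0652
P_B = 0.9386
P_A − P_B = -0.8733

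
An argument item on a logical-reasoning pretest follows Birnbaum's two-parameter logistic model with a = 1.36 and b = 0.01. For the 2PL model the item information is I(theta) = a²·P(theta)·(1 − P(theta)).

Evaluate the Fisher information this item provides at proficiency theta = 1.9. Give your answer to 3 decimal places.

0.122

P = 1/(1+e^{-2.5704}) = 0.9289
P(1−P) = 0.9289 × 0.0711 = 0.0660
I = a² × P(1−P) = 1.36² × 0.0660 = 0.12211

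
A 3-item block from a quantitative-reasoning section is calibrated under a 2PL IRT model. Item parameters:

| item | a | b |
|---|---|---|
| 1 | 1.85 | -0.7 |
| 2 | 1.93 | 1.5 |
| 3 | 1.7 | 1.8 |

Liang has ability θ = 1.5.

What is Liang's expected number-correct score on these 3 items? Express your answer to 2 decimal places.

1.86

P(θ) = 1 / (1 + exp(−a(θ − b)))
P_1 = 1/(1+e^{-4.0700}) = 0.9832
P_2 = 1/(1+e^{0.0000}) = 0.5000
P_3 = 1/(1+e^{0.5100}) = 0.3752
E[score] = 0.9832 + 0.5000 + 0.3752 = 1.8584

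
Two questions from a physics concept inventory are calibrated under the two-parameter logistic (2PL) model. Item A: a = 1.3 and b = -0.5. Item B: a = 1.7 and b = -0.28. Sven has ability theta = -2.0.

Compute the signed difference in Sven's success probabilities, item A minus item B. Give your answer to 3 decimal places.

0.074

P(theta) = 1 / (1 + exp(−a(theta − b)))
P_A = 0.1246
P_B = 0.0510
P_A − P_B = 0.0736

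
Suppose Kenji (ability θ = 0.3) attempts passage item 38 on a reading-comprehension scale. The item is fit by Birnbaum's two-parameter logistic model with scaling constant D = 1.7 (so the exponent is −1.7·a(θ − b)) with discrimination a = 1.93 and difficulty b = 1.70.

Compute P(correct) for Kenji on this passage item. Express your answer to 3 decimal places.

0.010

P(θ) = 1 / (1 + exp(−D·a(θ − b)))
Exponent: 1.7 × 1.93 × (0.3 − 1.70) = -4.5934
1/(1 + e^{4.5934}) = 0.0100
P = 0.0100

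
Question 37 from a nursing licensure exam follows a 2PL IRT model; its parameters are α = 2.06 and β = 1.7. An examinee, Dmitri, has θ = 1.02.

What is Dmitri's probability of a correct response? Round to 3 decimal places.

P(θ) = 1 / (1 + exp(−α(θ − β)))
Exponent: 2.06 × (1.02 − 1.7) = -1.4008
1/(1 + e^{1.4008}) = 0.1977

0.198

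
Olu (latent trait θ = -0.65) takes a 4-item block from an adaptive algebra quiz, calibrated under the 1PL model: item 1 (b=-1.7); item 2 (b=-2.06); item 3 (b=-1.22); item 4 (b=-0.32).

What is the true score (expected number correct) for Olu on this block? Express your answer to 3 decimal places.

P(θ) = 1 / (1 + exp(−(θ − b)))
P_1 = 1/(1+e^{-1.0500}) = 0.7408
P_2 = 1/(1+e^{-1.4100}) = 0.8038
P_3 = 1/(1+e^{-0.5700}) = 0.6388
P_4 = 1/(1+e^{0.3300}) = 0.4182
E[score] = 0.7408 + 0.8038 + 0.6388 + 0.4182 = 2.6015

2.602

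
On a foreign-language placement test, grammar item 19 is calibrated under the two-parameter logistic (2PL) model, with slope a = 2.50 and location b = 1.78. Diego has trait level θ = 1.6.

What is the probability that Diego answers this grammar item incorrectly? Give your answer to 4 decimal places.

0.6106

P(θ) = 1 / (1 + exp(−a(θ − b)))
Exponent: 2.50 × (1.6 − 1.78) = -0.4500
1/(1 + e^{0.4500}) = 0.3894
P(incorrect) = 1 − 0.3894 = 0.6106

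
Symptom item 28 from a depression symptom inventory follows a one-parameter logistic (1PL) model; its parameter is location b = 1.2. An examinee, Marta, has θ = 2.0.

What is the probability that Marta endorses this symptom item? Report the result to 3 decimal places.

P(θ) = 1 / (1 + exp(−(θ − b)))
Exponent: (2.0 − 1.2) = 0.8000
1/(1 + e^{-0.8000}) = 0.6900
P = 0.6900

0.690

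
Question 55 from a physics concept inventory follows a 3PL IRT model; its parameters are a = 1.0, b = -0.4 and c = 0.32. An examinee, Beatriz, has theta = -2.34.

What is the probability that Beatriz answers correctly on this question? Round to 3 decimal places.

P(theta) = c + (1 − c) · 1 / (1 + exp(−a(theta − b)))
Exponent: 1.0 × (-2.34 − (-0.4)) = -1.9400
1/(1 + e^{1.9400}) = 0.1256
P = 0.32 + 0.68 × 0.1256 = 0.4054

0.405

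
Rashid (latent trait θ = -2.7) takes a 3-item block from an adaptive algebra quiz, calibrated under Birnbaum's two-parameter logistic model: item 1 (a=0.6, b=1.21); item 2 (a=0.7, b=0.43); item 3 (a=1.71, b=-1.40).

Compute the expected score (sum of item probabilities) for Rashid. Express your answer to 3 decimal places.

0.286

P(θ) = 1 / (1 + exp(−a(θ − b)))
P_1 = 1/(1+e^{2.3460}) = 0.0874
P_2 = 1/(1+e^{2.1910}) = 0.1006
P_3 = 1/(1+e^{2.2230}) = 0.0977
E[score] = 0.0874 + 0.1006 + 0.0977 = 0.2856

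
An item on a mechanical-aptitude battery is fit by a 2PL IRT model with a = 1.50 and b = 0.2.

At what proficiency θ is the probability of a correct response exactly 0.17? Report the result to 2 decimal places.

-0.86

P(θ) = 1 / (1 + exp(−a(θ − b)))
logit = ln(0.1700/0.8300) = -1.5856
θ = b + logit/(a) = 0.2 + (-1.5856)/1.5000 = -0.8571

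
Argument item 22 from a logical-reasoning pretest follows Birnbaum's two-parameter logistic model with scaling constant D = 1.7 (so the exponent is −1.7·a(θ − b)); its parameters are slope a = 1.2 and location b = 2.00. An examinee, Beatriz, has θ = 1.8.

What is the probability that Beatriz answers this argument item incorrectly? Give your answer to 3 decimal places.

P(θ) = 1 / (1 + exp(−D·a(θ − b)))
Exponent: 1.7 × 1.2 × (1.8 − 2.00) = -0.4080
1/(1 + e^{0.4080}) = 0.3994
P = 0.3994
P(incorrect) = 1 − 0.3994 = 0.6006

0.601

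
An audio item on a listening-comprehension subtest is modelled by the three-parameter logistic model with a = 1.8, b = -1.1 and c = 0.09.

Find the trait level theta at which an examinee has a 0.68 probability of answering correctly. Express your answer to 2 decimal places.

-0.76

P(theta) = c + (1 − c) · 1 / (1 + exp(−a(theta − b)))
Remove guessing floor: (0.68 − 0.09)/(1 − 0.09) = 0.6484
logit = ln(0.6484/0.3516) = 0.6118
theta = b + logit/(a) = -1.1 + 0.6118/1.8000 = -0.7601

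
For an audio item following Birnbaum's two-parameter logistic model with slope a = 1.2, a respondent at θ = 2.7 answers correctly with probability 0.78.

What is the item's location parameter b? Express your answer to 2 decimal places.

P(θ) = 1 / (1 + exp(−a(θ − b)))
logit(0.78) = ln(0.78/0.22) = 1.2657
b = θ − logit/(a) = 2.7 − 1.2657/1.2000 = 1.6453

1.65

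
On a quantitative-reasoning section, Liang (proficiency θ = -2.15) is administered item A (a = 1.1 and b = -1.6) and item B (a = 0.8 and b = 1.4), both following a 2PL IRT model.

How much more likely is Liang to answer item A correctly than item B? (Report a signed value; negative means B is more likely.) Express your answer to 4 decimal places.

P(θ) = 1 / (1 + exp(−a(θ − b)))
P_A = 0.3532
P_B = 0.0552
P_A − P_B = 0.2980

0.2980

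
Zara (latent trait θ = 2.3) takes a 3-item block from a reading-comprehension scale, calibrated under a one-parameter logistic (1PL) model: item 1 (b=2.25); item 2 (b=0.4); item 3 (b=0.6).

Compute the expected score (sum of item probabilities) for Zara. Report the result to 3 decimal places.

2.228

P(θ) = 1 / (1 + exp(−(θ − b)))
P_1 = 1/(1+e^{-0.0500}) = 0.5125
P_2 = 1/(1+e^{-1.9000}) = 0.8699
P_3 = 1/(1+e^{-1.7000}) = 0.8455
E[score] = 0.5125 + 0.8699 + 0.8455 = 2.2279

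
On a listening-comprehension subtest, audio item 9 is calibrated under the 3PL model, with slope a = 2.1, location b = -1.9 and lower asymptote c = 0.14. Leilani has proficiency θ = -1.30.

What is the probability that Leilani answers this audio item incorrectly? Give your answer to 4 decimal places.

0.1900

P(θ) = c + (1 − c) · 1 / (1 + exp(−a(θ − b)))
Exponent: 2.1 × (-1.30 − (-1.9)) = 1.2600
1/(1 + e^{-1.2600}) = 0.7790
P = 0.14 + 0.86 × 0.7790 = 0.8100
P(incorrect) = 1 − 0.8100 = 0.1900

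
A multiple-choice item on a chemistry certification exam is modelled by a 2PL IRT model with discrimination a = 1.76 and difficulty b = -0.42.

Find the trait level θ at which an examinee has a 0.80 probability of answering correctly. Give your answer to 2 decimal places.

P(θ) = 1 / (1 + exp(−a(θ − b)))
logit = ln(0.8000/0.2000) = 1.3863
θ = b + logit/(a) = -0.42 + 1.3863/1.7600 = 0.3677

0.37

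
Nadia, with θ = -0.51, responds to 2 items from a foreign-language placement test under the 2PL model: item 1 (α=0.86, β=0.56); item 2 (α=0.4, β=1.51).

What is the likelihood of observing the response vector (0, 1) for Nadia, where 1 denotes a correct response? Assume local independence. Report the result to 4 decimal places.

P(θ) = 1 / (1 + exp(−α(θ − β)))
P_1 = 1/(1+e^{0.9202}) = 0.2849
P_2 = 1/(1+e^{0.8080}) = 0.3083
L = (1−P_1) × P_2 = 0.7151 × 0.3083 = 0.22047

0.2205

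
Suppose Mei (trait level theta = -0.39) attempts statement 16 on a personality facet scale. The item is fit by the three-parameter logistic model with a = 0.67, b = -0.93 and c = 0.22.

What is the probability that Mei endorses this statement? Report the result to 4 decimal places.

0.6798

P(theta) = c + (1 − c) · 1 / (1 + exp(−a(theta − b)))
Exponent: 0.67 × (-0.39 − (-0.93)) = 0.3618
1/(1 + e^{-0.3618}) = 0.5895
P = 0.22 + 0.78 × 0.5895 = 0.6798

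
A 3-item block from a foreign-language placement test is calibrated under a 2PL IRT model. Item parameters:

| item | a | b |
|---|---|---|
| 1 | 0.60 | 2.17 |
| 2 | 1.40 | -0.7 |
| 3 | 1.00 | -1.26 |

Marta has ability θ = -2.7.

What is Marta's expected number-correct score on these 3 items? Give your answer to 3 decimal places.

0.300

P(θ) = 1 / (1 + exp(−a(θ − b)))
P_1 = 1/(1+e^{2.9220}) = 0.0511
P_2 = 1/(1+e^{2.8000}) = 0.0573
P_3 = 1/(1+e^{1.4400}) = 0.1915
E[score] = 0.0511 + 0.0573 + 0.1915 = 0.2999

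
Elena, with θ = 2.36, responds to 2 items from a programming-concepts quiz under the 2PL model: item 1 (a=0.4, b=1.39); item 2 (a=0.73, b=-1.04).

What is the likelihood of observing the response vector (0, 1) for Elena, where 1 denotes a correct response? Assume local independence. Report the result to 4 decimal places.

0.3730

P(θ) = 1 / (1 + exp(−a(θ − b)))
P_1 = 1/(1+e^{-0.3880}) = 0.5958
P_2 = 1/(1+e^{-2.4820}) = 0.9229
L = (1−P_1) × P_2 = 0.4042 × 0.9229 = 0.37302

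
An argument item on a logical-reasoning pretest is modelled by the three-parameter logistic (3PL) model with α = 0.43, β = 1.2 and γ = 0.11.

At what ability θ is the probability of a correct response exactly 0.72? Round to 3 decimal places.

3.011

P(θ) = γ + (1 − γ) · 1 / (1 + exp(−α(θ − β)))
Remove guessing floor: (0.72 − 0.11)/(1 − 0.11) = 0.6854
logit = ln(0.6854/0.3146) = 0.7787
θ = β + logit/(α) = 1.2 + 0.7787/0.4300 = 3.0109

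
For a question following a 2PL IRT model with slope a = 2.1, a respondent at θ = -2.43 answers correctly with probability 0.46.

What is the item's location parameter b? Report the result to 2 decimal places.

-2.35

P(θ) = 1 / (1 + exp(−a(θ − b)))
logit(0.46) = ln(0.46/0.54) = -0.1603
b = θ − logit/(a) = -2.43 − (-0.1603)/2.1000 = -2.3536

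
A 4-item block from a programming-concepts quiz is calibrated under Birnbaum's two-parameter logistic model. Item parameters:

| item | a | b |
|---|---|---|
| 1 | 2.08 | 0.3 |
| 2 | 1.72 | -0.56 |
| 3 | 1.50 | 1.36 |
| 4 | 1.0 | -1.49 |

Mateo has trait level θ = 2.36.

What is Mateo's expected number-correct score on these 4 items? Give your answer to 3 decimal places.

P(θ) = 1 / (1 + exp(−a(θ − b)))
P_1 = 1/(1+e^{-4.2848}) = 0.9864
P_2 = 1/(1+e^{-5.0224}) = 0.9935
P_3 = 1/(1+e^{-1.5000}) = 0.8176
P_4 = 1/(1+e^{-3.8500}) = 0.9792
E[score] = 0.9864 + 0.9935 + 0.8176 + 0.9792 = 3.7766

3.777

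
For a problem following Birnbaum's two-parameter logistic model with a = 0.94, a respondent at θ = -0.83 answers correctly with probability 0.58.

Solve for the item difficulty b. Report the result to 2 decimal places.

P(θ) = 1 / (1 + exp(−a(θ − b)))
logit(0.58) = ln(0.58/0.42) = 0.3228
b = θ − logit/(a) = -0.83 − 0.3228/0.9400 = -1.1734

-1.17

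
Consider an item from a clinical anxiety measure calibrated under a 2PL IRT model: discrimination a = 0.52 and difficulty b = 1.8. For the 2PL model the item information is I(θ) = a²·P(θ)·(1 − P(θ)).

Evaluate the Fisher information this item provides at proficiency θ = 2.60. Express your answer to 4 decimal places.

0.0648

P = 1/(1+e^{-0.4160}) = 0.6025
P(1−P) = 0.6025 × 0.3975 = 0.2395
I = a² × P(1−P) = 0.52² × 0.2395 = 0.06476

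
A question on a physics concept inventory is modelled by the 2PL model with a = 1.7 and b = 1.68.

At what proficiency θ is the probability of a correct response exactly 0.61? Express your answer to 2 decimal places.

1.94

P(θ) = 1 / (1 + exp(−a(θ − b)))
logit = ln(0.6100/0.3900) = 0.4473
θ = b + logit/(a) = 1.68 + 0.4473/1.7000 = 1.9431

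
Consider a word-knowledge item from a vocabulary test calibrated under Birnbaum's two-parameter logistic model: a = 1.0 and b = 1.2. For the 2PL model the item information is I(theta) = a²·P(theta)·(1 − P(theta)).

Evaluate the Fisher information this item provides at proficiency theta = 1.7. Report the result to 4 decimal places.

P = 1/(1+e^{-0.5000}) = 0.6225
P(1−P) = 0.6225 × 0.3775 = 0.2350
I = a² × P(1−P) = 1.0² × 0.2350 = 0.23500

0.2350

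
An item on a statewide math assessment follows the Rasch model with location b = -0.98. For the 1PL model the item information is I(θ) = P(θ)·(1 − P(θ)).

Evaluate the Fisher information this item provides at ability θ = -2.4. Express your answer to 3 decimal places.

P = 1/(1+e^{1.4200}) = 0.1947
P(1−P) = 0.1947 × 0.8053 = 0.1568
I = P(1−P) = 0.15677

0.157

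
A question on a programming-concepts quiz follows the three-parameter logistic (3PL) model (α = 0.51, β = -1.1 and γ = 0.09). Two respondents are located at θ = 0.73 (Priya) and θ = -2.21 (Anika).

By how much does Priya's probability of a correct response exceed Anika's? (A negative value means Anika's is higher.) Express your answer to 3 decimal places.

0.324

P(θ) = γ + (1 − γ) · 1 / (1 + exp(−α(θ − β)))
P(Priya) = 0.7431  [exponent 0.9333]
P(Anika) = 0.4195  [exponent -0.5661]
Difference = 0.7431 − 0.4195 = 0.3236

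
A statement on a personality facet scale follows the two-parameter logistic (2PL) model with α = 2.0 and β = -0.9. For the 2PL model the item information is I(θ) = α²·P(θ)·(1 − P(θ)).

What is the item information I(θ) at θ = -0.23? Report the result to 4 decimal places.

P = 1/(1+e^{-1.3400}) = 0.7925
P(1−P) = 0.7925 × 0.2075 = 0.1644
I = α² × P(1−P) = 2.0² × 0.1644 = 0.65780

0.6578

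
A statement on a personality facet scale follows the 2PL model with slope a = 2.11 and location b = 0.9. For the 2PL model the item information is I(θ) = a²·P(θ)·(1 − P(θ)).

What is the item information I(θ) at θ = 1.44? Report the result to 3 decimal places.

0.818

P = 1/(1+e^{-1.1394}) = 0.7576
P(1−P) = 0.7576 × 0.2424 = 0.1837
I = a² × P(1−P) = 2.11² × 0.1837 = 0.81766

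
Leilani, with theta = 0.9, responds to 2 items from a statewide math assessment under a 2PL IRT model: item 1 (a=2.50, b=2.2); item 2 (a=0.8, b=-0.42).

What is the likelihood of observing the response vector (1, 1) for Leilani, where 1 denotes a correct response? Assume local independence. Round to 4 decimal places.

0.0277

P(theta) = 1 / (1 + exp(−a(theta − b)))
P_1 = 1/(1+e^{3.2500}) = 0.0373
P_2 = 1/(1+e^{-1.0560}) = 0.7419
L = P_1 × P_2 = 0.0373 × 0.7419 = 0.02769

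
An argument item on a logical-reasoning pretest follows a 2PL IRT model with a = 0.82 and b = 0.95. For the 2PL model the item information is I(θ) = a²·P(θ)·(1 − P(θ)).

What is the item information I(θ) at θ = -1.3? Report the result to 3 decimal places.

0.079

P = 1/(1+e^{1.8450}) = 0.1365
P(1−P) = 0.1365 × 0.8635 = 0.1178
I = a² × P(1−P) = 0.82² × 0.1178 = 0.07924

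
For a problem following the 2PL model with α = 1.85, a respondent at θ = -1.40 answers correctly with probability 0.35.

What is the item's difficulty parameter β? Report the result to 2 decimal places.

P(θ) = 1 / (1 + exp(−α(θ − β)))
logit(0.35) = ln(0.35/0.65) = -0.6190
β = θ − logit/(α) = -1.40 − (-0.6190)/1.8500 = -1.0654

-1.07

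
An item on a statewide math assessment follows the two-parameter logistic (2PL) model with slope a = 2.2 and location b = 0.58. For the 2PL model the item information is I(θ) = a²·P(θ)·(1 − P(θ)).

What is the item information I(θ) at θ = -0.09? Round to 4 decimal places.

0.7338

P = 1/(1+e^{1.4740}) = 0.1863
P(1−P) = 0.1863 × 0.8137 = 0.1516
I = a² × P(1−P) = 2.2² × 0.1516 = 0.73381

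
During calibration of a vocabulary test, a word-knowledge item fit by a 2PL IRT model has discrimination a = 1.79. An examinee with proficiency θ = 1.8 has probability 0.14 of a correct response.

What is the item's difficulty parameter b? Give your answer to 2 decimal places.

2.81

P(θ) = 1 / (1 + exp(−a(θ − b)))
logit(0.14) = ln(0.14/0.86) = -1.8153
b = θ − logit/(a) = 1.8 − (-1.8153)/1.7900 = 2.8141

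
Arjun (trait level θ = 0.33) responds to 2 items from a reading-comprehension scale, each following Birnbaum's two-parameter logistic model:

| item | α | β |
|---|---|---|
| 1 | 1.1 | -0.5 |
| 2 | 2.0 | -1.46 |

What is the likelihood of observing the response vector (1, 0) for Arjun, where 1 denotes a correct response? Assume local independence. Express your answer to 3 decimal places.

0.019

P(θ) = 1 / (1 + exp(−α(θ − β)))
P_1 = 1/(1+e^{-0.9130}) = 0.7136
P_2 = 1/(1+e^{-3.5800}) = 0.9729
L = P_1 × (1−P_2) = 0.7136 × 0.0271 = 0.01935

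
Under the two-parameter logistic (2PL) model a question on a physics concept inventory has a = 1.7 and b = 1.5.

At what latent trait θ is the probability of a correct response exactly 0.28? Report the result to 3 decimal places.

P(θ) = 1 / (1 + exp(−a(θ − b)))
logit = ln(0.2800/0.7200) = -0.9445
θ = b + logit/(a) = 1.5 + (-0.9445)/1.7000 = 0.9444

0.944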